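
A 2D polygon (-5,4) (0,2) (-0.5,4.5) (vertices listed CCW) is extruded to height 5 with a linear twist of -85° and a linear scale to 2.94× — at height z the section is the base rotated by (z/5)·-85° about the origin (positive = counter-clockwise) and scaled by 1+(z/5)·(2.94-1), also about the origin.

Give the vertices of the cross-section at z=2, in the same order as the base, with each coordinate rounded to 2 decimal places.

t = z/height = 2/5 = 0.4
s = 1 + (scale-1)·z/height = 1 + (2.94-1)·2/5 = 1.776000
θ = twist·z/height = -85°·2/5 = -34.0000° = -0.593412 rad
cos θ = 0.829038, sin θ = -0.559193 (intermediates below are computed at full precision and shown rounded to 5 d.p.)
v1: (-5,4) → rotate → (-1.90842,6.11211) → ×s → (-3.38935,10.85512) → (-3.39,10.86)
v2: (0,2) → rotate → (1.11839,1.65808) → ×s → (1.98625,2.94474) → (1.99,2.94)
v3: (-0.5,4.5) → rotate → (2.10185,4.01027) → ×s → (3.73288,7.12223) → (3.73,7.12)

Cross-section at z=2: (-3.39,10.86) (1.99,2.94) (3.73,7.12)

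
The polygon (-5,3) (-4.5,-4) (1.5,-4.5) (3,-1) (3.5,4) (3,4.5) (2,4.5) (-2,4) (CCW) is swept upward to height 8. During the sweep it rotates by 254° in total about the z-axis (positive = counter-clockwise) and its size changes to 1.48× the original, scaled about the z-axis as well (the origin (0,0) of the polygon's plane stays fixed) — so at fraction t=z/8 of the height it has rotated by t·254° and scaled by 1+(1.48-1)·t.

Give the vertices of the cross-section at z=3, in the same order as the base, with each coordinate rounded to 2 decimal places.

Cross-section at z=3: (-2.99,-6.20) (5.19,-4.86) (5.13,2.25) (0.85,3.63) (-5.08,3.68) (-5.61,3.04) (-5.50,1.86) (-4.48,-2.78)

t = z/height = 3/8 = 0.375
s = 1 + (scale-1)·z/height = 1 + (1.48-1)·3/8 = 1.180000
θ = twist·z/height = 254°·3/8 = 95.2500° = 1.662426 rad
cos θ = -0.091502, sin θ = 0.995805 (intermediates below are computed at full precision and shown rounded to 5 d.p.)
v1: (-5,3) → rotate → (-2.52991,-5.25353) → ×s → (-2.98529,-6.19916) → (-2.99,-6.20)
v2: (-4.5,-4) → rotate → (4.39498,-4.11512) → ×s → (5.18607,-4.85584) → (5.19,-4.86)
v3: (1.5,-4.5) → rotate → (4.34387,1.90546) → ×s → (5.12577,2.24845) → (5.13,2.25)
v4: (3,-1) → rotate → (0.72130,3.07892) → ×s → (0.85113,3.63312) → (0.85,3.63)
v5: (3.5,4) → rotate → (-4.30348,3.11931) → ×s → (-5.07810,3.68079) → (-5.08,3.68)
v6: (3,4.5) → rotate → (-4.75563,2.57566) → ×s → (-5.61164,3.03928) → (-5.61,3.04)
v7: (2,4.5) → rotate → (-4.66413,1.57985) → ×s → (-5.50367,1.86423) → (-5.50,1.86)
v8: (-2,4) → rotate → (-3.80022,-2.35762) → ×s → (-4.48426,-2.78199) → (-4.48,-2.78)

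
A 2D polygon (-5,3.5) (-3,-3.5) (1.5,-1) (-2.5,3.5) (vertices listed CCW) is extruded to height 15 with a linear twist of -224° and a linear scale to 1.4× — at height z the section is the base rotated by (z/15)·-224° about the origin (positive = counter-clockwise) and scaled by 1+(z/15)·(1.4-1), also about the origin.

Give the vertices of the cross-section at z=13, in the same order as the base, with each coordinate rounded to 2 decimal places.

t = z/height = 13/15 = 0.866667
s = 1 + (scale-1)·z/height = 1 + (1.4-1)·13/15 = 1.346667
θ = twist·z/height = -224°·13/15 = -194.1333° = -3.388266 rad
cos θ = -0.969730, sin θ = 0.244179 (intermediates below are computed at full precision and shown rounded to 5 d.p.)
v1: (-5,3.5) → rotate → (3.99402,-4.61495) → ×s → (5.37862,-6.21480) → (5.38,-6.21)
v2: (-3,-3.5) → rotate → (3.76382,2.66152) → ×s → (5.06861,3.58418) → (5.07,3.58)
v3: (1.5,-1) → rotate → (-1.21042,1.33600) → ×s → (-1.63003,1.79915) → (-1.63,1.80)
v4: (-2.5,3.5) → rotate → (1.56970,-4.00450) → ×s → (2.11386,-5.39273) → (2.11,-5.39)

Cross-section at z=13: (5.38,-6.21) (5.07,3.58) (-1.63,1.80) (2.11,-5.39)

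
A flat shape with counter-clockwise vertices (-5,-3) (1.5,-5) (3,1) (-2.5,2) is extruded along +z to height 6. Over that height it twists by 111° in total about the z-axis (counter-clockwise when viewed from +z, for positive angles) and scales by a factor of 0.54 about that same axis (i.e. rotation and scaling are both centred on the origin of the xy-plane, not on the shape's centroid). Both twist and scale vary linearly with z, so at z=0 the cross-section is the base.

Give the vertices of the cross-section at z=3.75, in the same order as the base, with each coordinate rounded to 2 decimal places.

Cross-section at z=3.75: (0.75,-4.09) (3.71,-0.25) (0.09,2.25) (-1.96,-1.17)

t = z/height = 3.75/6 = 0.625
s = 1 + (scale-1)·z/height = 1 + (0.54-1)·3.75/6 = 0.712500
θ = twist·z/height = 111°·3.75/6 = 69.3750° = 1.210822 rad
cos θ = 0.352250, sin θ = 0.935906 (intermediates below are computed at full precision and shown rounded to 5 d.p.)
v1: (-5,-3) → rotate → (1.04647,-5.73628) → ×s → (0.74561,-4.08710) → (0.75,-4.09)
v2: (1.5,-5) → rotate → (5.20790,-0.35739) → ×s → (3.71063,-0.25464) → (3.71,-0.25)
v3: (3,1) → rotate → (0.12084,3.15997) → ×s → (0.08610,2.25148) → (0.09,2.25)
v4: (-2.5,2) → rotate → (-2.75244,-1.63526) → ×s → (-1.96111,-1.16513) → (-1.96,-1.17)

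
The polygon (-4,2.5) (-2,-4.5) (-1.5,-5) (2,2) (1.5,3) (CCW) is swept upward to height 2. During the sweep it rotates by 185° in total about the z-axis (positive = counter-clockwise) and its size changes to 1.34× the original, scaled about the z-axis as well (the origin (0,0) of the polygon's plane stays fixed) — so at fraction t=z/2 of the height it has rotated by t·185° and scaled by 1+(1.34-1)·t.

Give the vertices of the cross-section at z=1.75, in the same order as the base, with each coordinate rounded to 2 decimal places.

Cross-section at z=1.75: (3.92,-4.70) (4.28,4.74) (3.87,5.56) (-3.27,-1.66) (-3.06,-3.09)

t = z/height = 1.75/2 = 0.875
s = 1 + (scale-1)·z/height = 1 + (1.34-1)·1.75/2 = 1.297500
θ = twist·z/height = 185°·1.75/2 = 161.8750° = 2.825252 rad
cos θ = -0.950380, sin θ = 0.311091 (intermediates below are computed at full precision and shown rounded to 5 d.p.)
v1: (-4,2.5) → rotate → (3.02379,-3.62031) → ×s → (3.92337,-4.69736) → (3.92,-4.70)
v2: (-2,-4.5) → rotate → (3.30067,3.65453) → ×s → (4.28262,4.74175) → (4.28,4.74)
v3: (-1.5,-5) → rotate → (2.98103,4.28526) → ×s → (3.86788,5.56013) → (3.87,5.56)
v4: (2,2) → rotate → (-2.52294,-1.27858) → ×s → (-3.27352,-1.65895) → (-3.27,-1.66)
v5: (1.5,3) → rotate → (-2.35884,-2.38450) → ×s → (-3.06060,-3.09389) → (-3.06,-3.09)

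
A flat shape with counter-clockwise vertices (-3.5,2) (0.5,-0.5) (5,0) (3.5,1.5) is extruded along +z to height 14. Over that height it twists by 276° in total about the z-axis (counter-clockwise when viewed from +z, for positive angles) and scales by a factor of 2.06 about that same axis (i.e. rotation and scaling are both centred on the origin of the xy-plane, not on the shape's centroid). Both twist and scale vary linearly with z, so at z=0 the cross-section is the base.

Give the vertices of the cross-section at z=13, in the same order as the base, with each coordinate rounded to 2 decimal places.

t = z/height = 13/14 = 0.928571
s = 1 + (scale-1)·z/height = 1 + (2.06-1)·13/14 = 1.984286
θ = twist·z/height = 276°·13/14 = 256.2857° = 4.473030 rad
cos θ = -0.237080, sin θ = -0.971490 (intermediates below are computed at full precision and shown rounded to 5 d.p.)
v1: (-3.5,2) → rotate → (2.77276,2.92605) → ×s → (5.50195,5.80613) → (5.50,5.81)
v2: (0.5,-0.5) → rotate → (-0.60429,-0.36720) → ×s → (-1.19907,-0.72864) → (-1.20,-0.73)
v3: (5,0) → rotate → (-1.18540,-4.85745) → ×s → (-2.35218,-9.63857) → (-2.35,-9.64)
v4: (3.5,1.5) → rotate → (0.62745,-3.75584) → ×s → (1.24505,-7.45265) → (1.25,-7.45)

Cross-section at z=13: (5.50,5.81) (-1.20,-0.73) (-2.35,-9.64) (1.25,-7.45)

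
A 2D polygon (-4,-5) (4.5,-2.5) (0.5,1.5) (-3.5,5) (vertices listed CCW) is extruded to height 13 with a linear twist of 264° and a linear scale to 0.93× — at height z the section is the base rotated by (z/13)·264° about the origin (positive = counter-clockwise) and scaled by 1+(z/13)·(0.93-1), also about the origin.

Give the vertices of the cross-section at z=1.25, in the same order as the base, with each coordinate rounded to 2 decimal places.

Cross-section at z=1.25: (-1.46,-6.19) (5.10,-0.33) (-0.19,1.56) (-5.27,3.00)

t = z/height = 1.25/13 = 0.0961538
s = 1 + (scale-1)·z/height = 1 + (0.93-1)·1.25/13 = 0.993269
θ = twist·z/height = 264°·1.25/13 = 25.3846° = 0.443045 rad
cos θ = 0.903450, sin θ = 0.428693 (intermediates below are computed at full precision and shown rounded to 5 d.p.)
v1: (-4,-5) → rotate → (-1.47034,-6.23202) → ×s → (-1.46044,-6.19008) → (-1.46,-6.19)
v2: (4.5,-2.5) → rotate → (5.13726,-0.32951) → ×s → (5.10268,-0.32729) → (5.10,-0.33)
v3: (0.5,1.5) → rotate → (-0.19131,1.56952) → ×s → (-0.19003,1.55896) → (-0.19,1.56)
v4: (-3.5,5) → rotate → (-5.30554,3.01683) → ×s → (-5.26983,2.99652) → (-5.27,3.00)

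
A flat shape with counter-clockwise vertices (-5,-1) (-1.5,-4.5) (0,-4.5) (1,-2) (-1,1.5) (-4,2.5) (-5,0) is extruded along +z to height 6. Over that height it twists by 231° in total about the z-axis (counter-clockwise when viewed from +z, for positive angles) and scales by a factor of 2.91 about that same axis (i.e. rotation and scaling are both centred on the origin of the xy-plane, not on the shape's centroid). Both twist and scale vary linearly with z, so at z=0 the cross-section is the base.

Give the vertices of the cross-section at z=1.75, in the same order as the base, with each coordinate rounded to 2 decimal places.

t = z/height = 1.75/6 = 0.291667
s = 1 + (scale-1)·z/height = 1 + (2.91-1)·1.75/6 = 1.557083
θ = twist·z/height = 231°·1.75/6 = 67.3750° = 1.175916 rad
cos θ = 0.384698, sin θ = 0.923042 (intermediates below are computed at full precision and shown rounded to 5 d.p.)
v1: (-5,-1) → rotate → (-1.00045,-4.99991) → ×s → (-1.55778,-7.78528) → (-1.56,-7.79)
v2: (-1.5,-4.5) → rotate → (3.57664,-3.11571) → ×s → (5.56913,-4.85141) → (5.57,-4.85)
v3: (0,-4.5) → rotate → (4.15369,-1.73114) → ×s → (6.46764,-2.69553) → (6.47,-2.70)
v4: (1,-2) → rotate → (2.23078,0.15365) → ×s → (3.47352,0.23924) → (3.47,0.24)
v5: (-1,1.5) → rotate → (-1.76926,-0.34600) → ×s → (-2.75489,-0.53874) → (-2.75,-0.54)
v6: (-4,2.5) → rotate → (-3.84640,-2.73042) → ×s → (-5.98916,-4.25150) → (-5.99,-4.25)
v7: (-5,0) → rotate → (-1.92349,-4.61521) → ×s → (-2.99504,-7.18627) → (-3.00,-7.19)

Cross-section at z=1.75: (-1.56,-7.79) (5.57,-4.85) (6.47,-2.70) (3.47,0.24) (-2.75,-0.54) (-5.99,-4.25) (-3.00,-7.19)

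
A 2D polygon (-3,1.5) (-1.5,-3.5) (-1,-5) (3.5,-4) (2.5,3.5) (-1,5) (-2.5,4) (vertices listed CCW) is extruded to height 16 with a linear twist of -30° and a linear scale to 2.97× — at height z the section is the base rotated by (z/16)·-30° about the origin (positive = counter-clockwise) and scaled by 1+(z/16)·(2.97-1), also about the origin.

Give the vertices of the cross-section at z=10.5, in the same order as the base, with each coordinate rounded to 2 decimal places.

Cross-section at z=10.5: (-5.32,5.56) (-5.94,-6.40) (-6.02,-10.02) (4.47,-11.34) (8.10,5.62) (1.70,11.57) (-2.31,10.57)

t = z/height = 10.5/16 = 0.65625
s = 1 + (scale-1)·z/height = 1 + (2.97-1)·10.5/16 = 2.292813
θ = twist·z/height = -30°·10.5/16 = -19.6875° = -0.343612 rad
cos θ = 0.941544, sin θ = -0.336890 (intermediates below are computed at full precision and shown rounded to 5 d.p.)
v1: (-3,1.5) → rotate → (-2.31930,2.42299) → ×s → (-5.31771,5.55545) → (-5.32,5.56)
v2: (-1.5,-3.5) → rotate → (-2.59143,-2.79007) → ×s → (-5.94166,-6.39711) → (-5.94,-6.40)
v3: (-1,-5) → rotate → (-2.62599,-4.37083) → ×s → (-6.02091,-10.02149) → (-6.02,-10.02)
v4: (3.5,-4) → rotate → (1.94784,-4.94529) → ×s → (4.46604,-11.33862) → (4.47,-11.34)
v5: (2.5,3.5) → rotate → (3.53297,2.45318) → ×s → (8.10045,5.62468) → (8.10,5.62)
v6: (-1,5) → rotate → (0.74291,5.04461) → ×s → (1.70334,11.56635) → (1.70,11.57)
v7: (-2.5,4) → rotate → (-1.00630,4.60840) → ×s → (-2.30726,10.56620) → (-2.31,10.57)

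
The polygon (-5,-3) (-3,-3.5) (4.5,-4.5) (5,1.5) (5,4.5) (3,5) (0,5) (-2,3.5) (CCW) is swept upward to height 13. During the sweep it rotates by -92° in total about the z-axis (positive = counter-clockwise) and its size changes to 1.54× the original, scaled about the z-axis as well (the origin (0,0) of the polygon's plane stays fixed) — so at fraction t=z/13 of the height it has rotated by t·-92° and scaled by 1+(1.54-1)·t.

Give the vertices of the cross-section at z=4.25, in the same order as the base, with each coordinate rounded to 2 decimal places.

t = z/height = 4.25/13 = 0.326923
s = 1 + (scale-1)·z/height = 1 + (1.54-1)·4.25/13 = 1.176538
θ = twist·z/height = -92°·4.25/13 = -30.0769° = -0.524941 rad
cos θ = 0.865353, sin θ = -0.501162 (intermediates below are computed at full precision and shown rounded to 5 d.p.)
v1: (-5,-3) → rotate → (-5.83025,-0.09025) → ×s → (-6.85952,-0.10618) → (-6.86,-0.11)
v2: (-3,-3.5) → rotate → (-4.35013,-1.52525) → ×s → (-5.11809,-1.79452) → (-5.12,-1.79)
v3: (4.5,-4.5) → rotate → (1.63886,-6.14932) → ×s → (1.92818,-7.23491) → (1.93,-7.23)
v4: (5,1.5) → rotate → (5.07851,-1.20778) → ×s → (5.97506,-1.42100) → (5.98,-1.42)
v5: (5,4.5) → rotate → (6.58200,1.38828) → ×s → (7.74397,1.63336) → (7.74,1.63)
v6: (3,5) → rotate → (5.10187,2.82328) → ×s → (6.00255,3.32170) → (6.00,3.32)
v7: (0,5) → rotate → (2.50581,4.32677) → ×s → (2.94818,5.09061) → (2.95,5.09)
v8: (-2,3.5) → rotate → (0.02336,4.03106) → ×s → (0.02749,4.74270) → (0.03,4.74)

Cross-section at z=4.25: (-6.86,-0.11) (-5.12,-1.79) (1.93,-7.23) (5.98,-1.42) (7.74,1.63) (6.00,3.32) (2.95,5.09) (0.03,4.74)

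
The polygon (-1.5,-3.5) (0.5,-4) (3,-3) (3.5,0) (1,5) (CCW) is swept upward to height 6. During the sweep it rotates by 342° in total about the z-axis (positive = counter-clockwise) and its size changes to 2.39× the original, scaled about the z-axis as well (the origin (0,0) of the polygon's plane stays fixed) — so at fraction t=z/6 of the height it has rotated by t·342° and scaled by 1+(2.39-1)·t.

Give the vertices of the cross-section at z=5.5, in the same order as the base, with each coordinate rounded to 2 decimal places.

t = z/height = 5.5/6 = 0.916667
s = 1 + (scale-1)·z/height = 1 + (2.39-1)·5.5/6 = 2.274167
θ = twist·z/height = 342°·5.5/6 = 313.5000° = 5.471607 rad
cos θ = 0.688355, sin θ = -0.725374 (intermediates below are computed at full precision and shown rounded to 5 d.p.)
v1: (-1.5,-3.5) → rotate → (-3.57134,-1.32118) → ×s → (-8.12183,-3.00458) → (-8.12,-3.00)
v2: (0.5,-4) → rotate → (-2.55732,-3.11611) → ×s → (-5.81577,-7.08654) → (-5.82,-7.09)
v3: (3,-3) → rotate → (-0.11106,-4.24119) → ×s → (-0.25257,-9.64517) → (-0.25,-9.65)
v4: (3.5,0) → rotate → (2.40924,-2.53881) → ×s → (5.47902,-5.77368) → (5.48,-5.77)
v5: (1,5) → rotate → (4.31523,2.71640) → ×s → (9.81354,6.17754) → (9.81,6.18)

Cross-section at z=5.5: (-8.12,-3.00) (-5.82,-7.09) (-0.25,-9.65) (5.48,-5.77) (9.81,6.18)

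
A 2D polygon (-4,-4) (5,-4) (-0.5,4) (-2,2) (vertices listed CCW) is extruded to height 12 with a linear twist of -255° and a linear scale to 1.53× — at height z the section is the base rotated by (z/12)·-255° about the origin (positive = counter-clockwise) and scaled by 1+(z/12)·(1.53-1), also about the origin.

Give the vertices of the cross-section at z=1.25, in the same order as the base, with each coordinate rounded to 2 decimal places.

t = z/height = 1.25/12 = 0.104167
s = 1 + (scale-1)·z/height = 1 + (1.53-1)·1.25/12 = 1.055208
θ = twist·z/height = -255°·1.25/12 = -26.5625° = -0.463603 rad
cos θ = 0.894447, sin θ = -0.447174 (intermediates below are computed at full precision and shown rounded to 5 d.p.)
v1: (-4,-4) → rotate → (-5.36648,-1.78909) → ×s → (-5.66276,-1.88787) → (-5.66,-1.89)
v2: (5,-4) → rotate → (2.68354,-5.81366) → ×s → (2.83169,-6.13462) → (2.83,-6.13)
v3: (-0.5,4) → rotate → (1.34147,3.80138) → ×s → (1.41553,4.01124) → (1.42,4.01)
v4: (-2,2) → rotate → (-0.89455,2.68324) → ×s → (-0.94393,2.83138) → (-0.94,2.83)

Cross-section at z=1.25: (-5.66,-1.89) (2.83,-6.13) (1.42,4.01) (-0.94,2.83)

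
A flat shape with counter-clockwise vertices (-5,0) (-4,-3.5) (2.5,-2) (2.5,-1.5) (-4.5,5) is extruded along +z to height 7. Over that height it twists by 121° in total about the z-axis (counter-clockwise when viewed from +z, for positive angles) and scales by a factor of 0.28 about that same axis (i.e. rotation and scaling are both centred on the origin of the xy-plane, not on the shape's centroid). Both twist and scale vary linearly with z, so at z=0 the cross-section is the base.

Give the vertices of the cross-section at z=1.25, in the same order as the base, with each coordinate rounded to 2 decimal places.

Cross-section at z=1.25: (-4.05,-1.60) (-2.12,-4.12) (2.67,-0.82) (2.51,-0.41) (-5.25,2.61)

t = z/height = 1.25/7 = 0.178571
s = 1 + (scale-1)·z/height = 1 + (0.28-1)·1.25/7 = 0.871429
θ = twist·z/height = 121°·1.25/7 = 21.6071° = 0.377116 rad
cos θ = 0.929731, sin θ = 0.368240 (intermediates below are computed at full precision and shown rounded to 5 d.p.)
v1: (-5,0) → rotate → (-4.64865,-1.84120) → ×s → (-4.05097,-1.60448) → (-4.05,-1.60)
v2: (-4,-3.5) → rotate → (-2.43008,-4.72702) → ×s → (-2.11764,-4.11926) → (-2.12,-4.12)
v3: (2.5,-2) → rotate → (3.06081,-0.93886) → ×s → (2.66728,-0.81815) → (2.67,-0.82)
v4: (2.5,-1.5) → rotate → (2.87669,-0.47399) → ×s → (2.50683,-0.41305) → (2.51,-0.41)
v5: (-4.5,5) → rotate → (-6.02499,2.99157) → ×s → (-5.25035,2.60694) → (-5.25,2.61)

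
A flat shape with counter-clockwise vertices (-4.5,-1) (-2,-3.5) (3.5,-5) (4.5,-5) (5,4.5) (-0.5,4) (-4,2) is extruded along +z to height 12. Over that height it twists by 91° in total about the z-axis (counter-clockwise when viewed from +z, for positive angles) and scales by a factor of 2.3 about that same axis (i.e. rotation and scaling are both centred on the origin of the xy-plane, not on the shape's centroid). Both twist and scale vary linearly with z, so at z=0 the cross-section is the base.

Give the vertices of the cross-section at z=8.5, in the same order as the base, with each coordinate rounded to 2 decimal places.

t = z/height = 8.5/12 = 0.708333
s = 1 + (scale-1)·z/height = 1 + (2.3-1)·8.5/12 = 1.920833
θ = twist·z/height = 91°·8.5/12 = 64.4583° = 1.125010 rad
cos θ = 0.431167, sin θ = 0.902272 (intermediates below are computed at full precision and shown rounded to 5 d.p.)
v1: (-4.5,-1) → rotate → (-1.03798,-4.49139) → ×s → (-1.99379,-8.62721) → (-1.99,-8.63)
v2: (-2,-3.5) → rotate → (2.29562,-3.31363) → ×s → (4.40950,-6.36493) → (4.41,-6.36)
v3: (3.5,-5) → rotate → (6.02045,1.00212) → ×s → (11.56427,1.92490) → (11.56,1.92)
v4: (4.5,-5) → rotate → (6.45161,1.90439) → ×s → (12.39247,3.65801) → (12.39,3.66)
v5: (5,4.5) → rotate → (-1.90439,6.45161) → ×s → (-3.65801,12.39247) → (-3.66,12.39)
v6: (-0.5,4) → rotate → (-3.82467,1.27353) → ×s → (-7.34656,2.44625) → (-7.35,2.45)
v7: (-4,2) → rotate → (-3.52921,-2.74675) → ×s → (-6.77903,-5.27606) → (-6.78,-5.28)

Cross-section at z=8.5: (-1.99,-8.63) (4.41,-6.36) (11.56,1.92) (12.39,3.66) (-3.66,12.39) (-7.35,2.45) (-6.78,-5.28)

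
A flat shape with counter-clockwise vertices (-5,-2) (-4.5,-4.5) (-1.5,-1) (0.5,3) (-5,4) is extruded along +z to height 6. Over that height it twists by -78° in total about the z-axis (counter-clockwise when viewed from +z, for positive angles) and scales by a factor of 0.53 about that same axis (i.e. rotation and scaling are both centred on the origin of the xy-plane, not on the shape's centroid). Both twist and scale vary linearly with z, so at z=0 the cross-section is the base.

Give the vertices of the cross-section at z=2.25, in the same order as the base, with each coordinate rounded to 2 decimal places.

t = z/height = 2.25/6 = 0.375
s = 1 + (scale-1)·z/height = 1 + (0.53-1)·2.25/6 = 0.823750
θ = twist·z/height = -78°·2.25/6 = -29.2500° = -0.510509 rad
cos θ = 0.872496, sin θ = -0.488621 (intermediates below are computed at full precision and shown rounded to 5 d.p.)
v1: (-5,-2) → rotate → (-5.33972,0.69811) → ×s → (-4.39860,0.57507) → (-4.40,0.58)
v2: (-4.5,-4.5) → rotate → (-6.12503,-1.72744) → ×s → (-5.04549,-1.42298) → (-5.05,-1.42)
v3: (-1.5,-1) → rotate → (-1.79737,-0.13956) → ×s → (-1.48058,-0.11497) → (-1.48,-0.11)
v4: (0.5,3) → rotate → (1.90211,2.37318) → ×s → (1.56686,1.95490) → (1.57,1.95)
v5: (-5,4) → rotate → (-2.40800,5.93309) → ×s → (-1.98359,4.88738) → (-1.98,4.89)

Cross-section at z=2.25: (-4.40,0.58) (-5.05,-1.42) (-1.48,-0.11) (1.57,1.95) (-1.98,4.89)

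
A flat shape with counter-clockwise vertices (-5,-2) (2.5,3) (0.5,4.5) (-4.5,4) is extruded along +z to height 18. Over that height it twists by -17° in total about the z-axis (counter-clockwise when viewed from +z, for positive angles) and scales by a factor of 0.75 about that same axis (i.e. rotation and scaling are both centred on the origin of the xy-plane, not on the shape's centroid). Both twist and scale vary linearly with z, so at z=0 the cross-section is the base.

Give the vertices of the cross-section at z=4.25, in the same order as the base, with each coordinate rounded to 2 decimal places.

t = z/height = 4.25/18 = 0.236111
s = 1 + (scale-1)·z/height = 1 + (0.75-1)·4.25/18 = 0.940972
θ = twist·z/height = -17°·4.25/18 = -4.0139° = -0.070056 rad
cos θ = 0.997547, sin θ = -0.069998 (intermediates below are computed at full precision and shown rounded to 5 d.p.)
v1: (-5,-2) → rotate → (-5.12773,-1.64510) → ×s → (-4.82505,-1.54800) → (-4.83,-1.55)
v2: (2.5,3) → rotate → (2.70386,2.81765) → ×s → (2.54426,2.65133) → (2.54,2.65)
v3: (0.5,4.5) → rotate → (0.81377,4.45396) → ×s → (0.76573,4.19106) → (0.77,4.19)
v4: (-4.5,4) → rotate → (-4.20897,4.30518) → ×s → (-3.96052,4.05106) → (-3.96,4.05)

Cross-section at z=4.25: (-4.83,-1.55) (2.54,2.65) (0.77,4.19) (-3.96,4.05)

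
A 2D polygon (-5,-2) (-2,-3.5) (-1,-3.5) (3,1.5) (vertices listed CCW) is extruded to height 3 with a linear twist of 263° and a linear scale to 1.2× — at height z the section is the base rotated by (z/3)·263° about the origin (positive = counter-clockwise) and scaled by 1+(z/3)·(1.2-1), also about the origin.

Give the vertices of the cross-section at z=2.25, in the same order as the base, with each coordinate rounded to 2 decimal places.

Cross-section at z=2.25: (4.81,3.90) (1.00,4.53) (-0.10,4.18) (-2.78,-2.67)

t = z/height = 2.25/3 = 0.75
s = 1 + (scale-1)·z/height = 1 + (1.2-1)·2.25/3 = 1.150000
θ = twist·z/height = 263°·2.25/3 = 197.2500° = 3.442662 rad
cos θ = -0.955020, sin θ = -0.296542 (intermediates below are computed at full precision and shown rounded to 5 d.p.)
v1: (-5,-2) → rotate → (4.18202,3.39275) → ×s → (4.80932,3.90166) → (4.81,3.90)
v2: (-2,-3.5) → rotate → (0.87214,3.93565) → ×s → (1.00297,4.52600) → (1.00,4.53)
v3: (-1,-3.5) → rotate → (-0.08288,3.63911) → ×s → (-0.09531,4.18498) → (-0.10,4.18)
v4: (3,1.5) → rotate → (-2.42025,-2.32215) → ×s → (-2.78328,-2.67048) → (-2.78,-2.67)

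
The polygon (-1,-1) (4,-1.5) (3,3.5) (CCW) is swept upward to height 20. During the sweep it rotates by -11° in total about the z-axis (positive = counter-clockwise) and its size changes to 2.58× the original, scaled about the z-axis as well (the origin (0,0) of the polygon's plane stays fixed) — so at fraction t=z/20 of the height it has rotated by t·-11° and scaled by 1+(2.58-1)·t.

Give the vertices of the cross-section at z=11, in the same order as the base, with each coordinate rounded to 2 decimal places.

Cross-section at z=11: (-2.06,-1.66) (7.14,-3.58) (6.27,5.91)

t = z/height = 11/20 = 0.55
s = 1 + (scale-1)·z/height = 1 + (2.58-1)·11/20 = 1.869000
θ = twist·z/height = -11°·11/20 = -6.0500° = -0.105592 rad
cos θ = 0.994430, sin θ = -0.105396 (intermediates below are computed at full precision and shown rounded to 5 d.p.)
v1: (-1,-1) → rotate → (-1.09983,-0.88903) → ×s → (-2.05558,-1.66160) → (-2.06,-1.66)
v2: (4,-1.5) → rotate → (3.81963,-1.91323) → ×s → (7.13888,-3.57583) → (7.14,-3.58)
v3: (3,3.5) → rotate → (3.35218,3.16432) → ×s → (6.26522,5.91411) → (6.27,5.91)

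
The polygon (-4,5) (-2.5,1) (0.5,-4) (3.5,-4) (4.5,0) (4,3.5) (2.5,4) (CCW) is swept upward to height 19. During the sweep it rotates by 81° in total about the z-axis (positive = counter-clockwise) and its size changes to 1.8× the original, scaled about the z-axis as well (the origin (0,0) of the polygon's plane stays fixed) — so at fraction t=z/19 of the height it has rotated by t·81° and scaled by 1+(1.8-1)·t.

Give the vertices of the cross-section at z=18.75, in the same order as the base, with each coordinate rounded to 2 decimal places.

Cross-section at z=18.75: (-10.06,-5.48) (-2.54,-4.09) (7.20,-0.37) (8.14,4.92) (1.41,7.93) (-4.92,8.14) (-6.27,5.66)

t = z/height = 18.75/19 = 0.986842
s = 1 + (scale-1)·z/height = 1 + (1.8-1)·18.75/19 = 1.789474
θ = twist·z/height = 81°·18.75/19 = 79.9342° = 1.395115 rad
cos θ = 0.174779, sin θ = 0.984608 (intermediates below are computed at full precision and shown rounded to 5 d.p.)
v1: (-4,5) → rotate → (-5.62215,-3.06454) → ×s → (-10.06070,-5.48391) → (-10.06,-5.48)
v2: (-2.5,1) → rotate → (-1.42155,-2.28674) → ×s → (-2.54384,-4.09206) → (-2.54,-4.09)
v3: (0.5,-4) → rotate → (4.02582,-0.20681) → ×s → (7.20410,-0.37008) → (7.20,-0.37)
v4: (3.5,-4) → rotate → (4.55016,2.74701) → ×s → (8.14239,4.91570) → (8.14,4.92)
v5: (4.5,0) → rotate → (0.78650,4.43073) → ×s → (1.40743,7.92868) → (1.41,7.93)
v6: (4,3.5) → rotate → (-2.74701,4.55016) → ×s → (-4.91570,8.14239) → (-4.92,8.14)
v7: (2.5,4) → rotate → (-3.50148,3.16063) → ×s → (-6.26581,5.65587) → (-6.27,5.66)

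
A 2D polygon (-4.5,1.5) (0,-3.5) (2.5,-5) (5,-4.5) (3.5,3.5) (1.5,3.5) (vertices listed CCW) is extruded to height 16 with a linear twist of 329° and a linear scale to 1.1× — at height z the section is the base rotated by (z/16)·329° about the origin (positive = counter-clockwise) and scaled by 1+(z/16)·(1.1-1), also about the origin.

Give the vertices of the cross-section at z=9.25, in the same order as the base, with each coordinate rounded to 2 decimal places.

Cross-section at z=9.25: (4.97,-0.72) (-0.66,3.64) (-3.54,4.74) (-6.05,3.75) (-2.99,-4.30) (-0.91,-3.92)

t = z/height = 9.25/16 = 0.578125
s = 1 + (scale-1)·z/height = 1 + (1.1-1)·9.25/16 = 1.057813
θ = twist·z/height = 329°·9.25/16 = 190.2031° = 3.319671 rad
cos θ = -0.984186, sin θ = -0.177138 (intermediates below are computed at full precision and shown rounded to 5 d.p.)
v1: (-4.5,1.5) → rotate → (4.69454,-0.67916) → ×s → (4.96595,-0.71842) → (4.97,-0.72)
v2: (0,-3.5) → rotate → (-0.61998,3.44465) → ×s → (-0.65583,3.64379) → (-0.66,3.64)
v3: (2.5,-5) → rotate → (-3.34616,4.47808) → ×s → (-3.53961,4.73697) → (-3.54,4.74)
v4: (5,-4.5) → rotate → (-5.71805,3.54314) → ×s → (-6.04863,3.74798) → (-6.05,3.75)
v5: (3.5,3.5) → rotate → (-2.82467,-4.06464) → ×s → (-2.98797,-4.29962) → (-2.99,-4.30)
v6: (1.5,3.5) → rotate → (-0.85629,-3.71036) → ×s → (-0.90580,-3.92486) → (-0.91,-3.92)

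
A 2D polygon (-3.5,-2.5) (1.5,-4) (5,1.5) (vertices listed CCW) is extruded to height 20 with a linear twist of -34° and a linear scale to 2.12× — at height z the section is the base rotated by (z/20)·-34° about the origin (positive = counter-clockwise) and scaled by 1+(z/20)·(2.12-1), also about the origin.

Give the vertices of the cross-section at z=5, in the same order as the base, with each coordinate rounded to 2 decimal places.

t = z/height = 5/20 = 0.25
s = 1 + (scale-1)·z/height = 1 + (2.12-1)·5/20 = 1.280000
θ = twist·z/height = -34°·5/20 = -8.5000° = -0.148353 rad
cos θ = 0.989016, sin θ = -0.147809 (intermediates below are computed at full precision and shown rounded to 5 d.p.)
v1: (-3.5,-2.5) → rotate → (-3.83108,-1.95521) → ×s → (-4.90378,-2.50266) → (-4.90,-2.50)
v2: (1.5,-4) → rotate → (0.89229,-4.17778) → ×s → (1.14213,-5.34756) → (1.14,-5.35)
v3: (5,1.5) → rotate → (5.16679,0.74448) → ×s → (6.61350,0.95293) → (6.61,0.95)

Cross-section at z=5: (-4.90,-2.50) (1.14,-5.35) (6.61,0.95)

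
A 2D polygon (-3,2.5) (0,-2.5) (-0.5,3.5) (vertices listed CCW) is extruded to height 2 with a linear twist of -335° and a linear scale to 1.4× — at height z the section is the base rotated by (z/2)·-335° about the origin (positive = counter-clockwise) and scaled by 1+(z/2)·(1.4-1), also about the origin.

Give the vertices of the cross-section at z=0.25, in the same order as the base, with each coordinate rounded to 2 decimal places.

Cross-section at z=0.25: (-0.59,4.06) (-1.75,-1.95) (2.06,3.09)

t = z/height = 0.25/2 = 0.125
s = 1 + (scale-1)·z/height = 1 + (1.4-1)·0.25/2 = 1.050000
θ = twist·z/height = -335°·0.25/2 = -41.8750° = -0.730857 rad
cos θ = 0.744603, sin θ = -0.667508 (intermediates below are computed at full precision and shown rounded to 5 d.p.)
v1: (-3,2.5) → rotate → (-0.56504,3.86403) → ×s → (-0.59329,4.05723) → (-0.59,4.06)
v2: (0,-2.5) → rotate → (-1.66877,-1.86151) → ×s → (-1.75221,-1.95458) → (-1.75,-1.95)
v3: (-0.5,3.5) → rotate → (1.96398,2.93986) → ×s → (2.06217,3.08686) → (2.06,3.09)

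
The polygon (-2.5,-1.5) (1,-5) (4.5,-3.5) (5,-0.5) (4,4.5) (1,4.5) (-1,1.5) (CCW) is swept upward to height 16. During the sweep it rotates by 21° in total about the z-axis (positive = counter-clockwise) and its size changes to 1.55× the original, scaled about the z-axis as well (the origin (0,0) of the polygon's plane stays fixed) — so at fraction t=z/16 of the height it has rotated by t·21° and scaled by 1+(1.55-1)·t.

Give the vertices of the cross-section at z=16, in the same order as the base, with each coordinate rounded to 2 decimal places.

Cross-section at z=16: (-2.78,-3.56) (4.22,-6.68) (8.46,-2.57) (7.51,2.05) (3.29,8.73) (-1.05,7.07) (-2.28,1.62)

t = z/height = 16/16 = 1
s = 1 + (scale-1)·z/height = 1 + (1.55-1)·16/16 = 1.550000
θ = twist·z/height = 21°·16/16 = 21.0000° = 0.366519 rad
cos θ = 0.933580, sin θ = 0.358368 (intermediates below are computed at full precision and shown rounded to 5 d.p.)
v1: (-2.5,-1.5) → rotate → (-1.79640,-2.29629) → ×s → (-2.78442,-3.55925) → (-2.78,-3.56)
v2: (1,-5) → rotate → (2.72542,-4.30953) → ×s → (4.22440,-6.67978) → (4.22,-6.68)
v3: (4.5,-3.5) → rotate → (5.45540,-1.65488) → ×s → (8.45587,-2.56506) → (8.46,-2.57)
v4: (5,-0.5) → rotate → (4.84709,1.32505) → ×s → (7.51298,2.05383) → (7.51,2.05)
v5: (4,4.5) → rotate → (2.12167,5.63458) → ×s → (3.28858,8.73360) → (3.29,8.73)
v6: (1,4.5) → rotate → (-0.67908,4.55948) → ×s → (-1.05257,7.06719) → (-1.05,7.07)
v7: (-1,1.5) → rotate → (-1.47113,1.04200) → ×s → (-2.28026,1.61510) → (-2.28,1.62)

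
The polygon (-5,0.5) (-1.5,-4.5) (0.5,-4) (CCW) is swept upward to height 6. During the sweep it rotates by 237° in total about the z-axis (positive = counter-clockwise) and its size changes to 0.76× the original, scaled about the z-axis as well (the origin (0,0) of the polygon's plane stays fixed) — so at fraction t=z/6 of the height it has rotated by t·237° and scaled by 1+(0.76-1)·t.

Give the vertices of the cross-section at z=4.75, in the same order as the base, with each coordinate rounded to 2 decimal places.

Cross-section at z=4.75: (4.07,0.14) (0.72,3.77) (-0.83,3.16)

t = z/height = 4.75/6 = 0.791667
s = 1 + (scale-1)·z/height = 1 + (0.76-1)·4.75/6 = 0.810000
θ = twist·z/height = 237°·4.75/6 = 187.6250° = 3.274674 rad
cos θ = -0.991158, sin θ = -0.132689 (intermediates below are computed at full precision and shown rounded to 5 d.p.)
v1: (-5,0.5) → rotate → (5.02213,0.16787) → ×s → (4.06793,0.13597) → (4.07,0.14)
v2: (-1.5,-4.5) → rotate → (0.88964,4.65924) → ×s → (0.72061,3.77399) → (0.72,3.77)
v3: (0.5,-4) → rotate → (-1.02633,3.89829) → ×s → (-0.83133,3.15761) → (-0.83,3.16)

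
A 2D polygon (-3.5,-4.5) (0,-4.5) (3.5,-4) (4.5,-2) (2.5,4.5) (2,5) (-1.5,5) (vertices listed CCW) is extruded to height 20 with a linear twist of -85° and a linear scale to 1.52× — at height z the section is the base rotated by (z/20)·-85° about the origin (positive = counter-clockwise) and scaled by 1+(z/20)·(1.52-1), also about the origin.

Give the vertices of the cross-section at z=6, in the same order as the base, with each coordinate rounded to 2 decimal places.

Cross-section at z=6: (-5.89,-2.95) (-2.24,-4.70) (1.66,-5.92) (3.70,-4.33) (4.85,3.45) (4.58,4.22) (0.92,5.96)

t = z/height = 6/20 = 0.3
s = 1 + (scale-1)·z/height = 1 + (1.52-1)·6/20 = 1.156000
θ = twist·z/height = -85°·6/20 = -25.5000° = -0.445059 rad
cos θ = 0.902585, sin θ = -0.430511 (intermediates below are computed at full precision and shown rounded to 5 d.p.)
v1: (-3.5,-4.5) → rotate → (-5.09635,-2.55484) → ×s → (-5.89138,-2.95340) → (-5.89,-2.95)
v2: (0,-4.5) → rotate → (-1.93730,-4.06163) → ×s → (-2.23952,-4.69525) → (-2.24,-4.70)
v3: (3.5,-4) → rotate → (1.43700,-5.11713) → ×s → (1.66118,-5.91540) → (1.66,-5.92)
v4: (4.5,-2) → rotate → (3.20061,-3.74247) → ×s → (3.69991,-4.32630) → (3.70,-4.33)
v5: (2.5,4.5) → rotate → (4.19376,2.98536) → ×s → (4.84799,3.45107) → (4.85,3.45)
v6: (2,5) → rotate → (3.95773,3.65190) → ×s → (4.57513,4.22160) → (4.58,4.22)
v7: (-1.5,5) → rotate → (0.79868,5.15869) → ×s → (0.92327,5.96345) → (0.92,5.96)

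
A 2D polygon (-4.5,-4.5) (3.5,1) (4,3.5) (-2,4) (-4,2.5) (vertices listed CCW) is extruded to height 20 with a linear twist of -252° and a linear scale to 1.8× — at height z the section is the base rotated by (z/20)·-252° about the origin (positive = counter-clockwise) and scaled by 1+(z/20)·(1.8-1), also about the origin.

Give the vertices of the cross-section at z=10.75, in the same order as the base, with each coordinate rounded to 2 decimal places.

Cross-section at z=10.75: (0.07,9.10) (-2.56,-4.53) (-0.57,-7.58) (6.05,-2.07) (6.58,1.47)

t = z/height = 10.75/20 = 0.5375
s = 1 + (scale-1)·z/height = 1 + (1.8-1)·10.75/20 = 1.430000
θ = twist·z/height = -252°·10.75/20 = -135.4500° = -2.364048 rad
cos θ = -0.712639, sin θ = -0.701531 (intermediates below are computed at full precision and shown rounded to 5 d.p.)
v1: (-4.5,-4.5) → rotate → (0.04998,6.36376) → ×s → (0.07147,9.10018) → (0.07,9.10)
v2: (3.5,1) → rotate → (-1.79270,-3.16800) → ×s → (-2.56357,-4.53024) → (-2.56,-4.53)
v3: (4,3.5) → rotate → (-0.39519,-5.30036) → ×s → (-0.56513,-7.57952) → (-0.57,-7.58)
v4: (-2,4) → rotate → (4.23140,-1.44749) → ×s → (6.05091,-2.06991) → (6.05,-2.07)
v5: (-4,2.5) → rotate → (4.60438,1.02453) → ×s → (6.58427,1.46508) → (6.58,1.47)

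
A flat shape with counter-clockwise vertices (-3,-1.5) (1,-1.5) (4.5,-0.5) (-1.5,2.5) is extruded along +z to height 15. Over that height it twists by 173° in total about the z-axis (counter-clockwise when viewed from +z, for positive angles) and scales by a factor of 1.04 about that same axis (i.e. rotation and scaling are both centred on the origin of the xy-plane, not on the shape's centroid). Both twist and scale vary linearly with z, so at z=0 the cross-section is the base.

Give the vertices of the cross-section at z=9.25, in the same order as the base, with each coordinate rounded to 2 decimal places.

t = z/height = 9.25/15 = 0.616667
s = 1 + (scale-1)·z/height = 1 + (1.04-1)·9.25/15 = 1.024667
θ = twist·z/height = 173°·9.25/15 = 106.6833° = 1.861975 rad
cos θ = -0.287082, sin θ = 0.957906 (intermediates below are computed at full precision and shown rounded to 5 d.p.)
v1: (-3,-1.5) → rotate → (2.29810,-2.44310) → ×s → (2.35479,-2.50336) → (2.35,-2.50)
v2: (1,-1.5) → rotate → (1.14978,1.38853) → ×s → (1.17814,1.42278) → (1.18,1.42)
v3: (4.5,-0.5) → rotate → (-0.81292,4.45412) → ×s → (-0.83297,4.56399) → (-0.83,4.56)
v4: (-1.5,2.5) → rotate → (-1.96414,-2.15456) → ×s → (-2.01259,-2.20771) → (-2.01,-2.21)

Cross-section at z=9.25: (2.35,-2.50) (1.18,1.42) (-0.83,4.56) (-2.01,-2.21)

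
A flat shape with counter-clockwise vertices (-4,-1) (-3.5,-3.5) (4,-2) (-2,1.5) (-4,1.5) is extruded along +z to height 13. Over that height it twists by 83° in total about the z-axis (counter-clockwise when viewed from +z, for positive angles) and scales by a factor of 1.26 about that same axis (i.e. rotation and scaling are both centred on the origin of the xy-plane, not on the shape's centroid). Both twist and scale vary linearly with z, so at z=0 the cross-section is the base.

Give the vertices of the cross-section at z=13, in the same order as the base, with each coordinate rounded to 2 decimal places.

Cross-section at z=13: (0.64,-5.16) (3.84,-4.91) (3.12,4.70) (-2.18,-2.27) (-2.49,-4.77)

t = z/height = 13/13 = 1
s = 1 + (scale-1)·z/height = 1 + (1.26-1)·13/13 = 1.260000
θ = twist·z/height = 83°·13/13 = 83.0000° = 1.448623 rad
cos θ = 0.121869, sin θ = 0.992546 (intermediates below are computed at full precision and shown rounded to 5 d.p.)
v1: (-4,-1) → rotate → (0.50507,-4.09205) → ×s → (0.63639,-5.15599) → (0.64,-5.16)
v2: (-3.5,-3.5) → rotate → (3.04737,-3.90045) → ×s → (3.83968,-4.91457) → (3.84,-4.91)
v3: (4,-2) → rotate → (2.47257,3.72645) → ×s → (3.11544,4.69532) → (3.12,4.70)
v4: (-2,1.5) → rotate → (-1.73256,-1.80229) → ×s → (-2.18302,-2.27088) → (-2.18,-2.27)
v5: (-4,1.5) → rotate → (-1.97630,-3.78738) → ×s → (-2.49013,-4.77210) → (-2.49,-4.77)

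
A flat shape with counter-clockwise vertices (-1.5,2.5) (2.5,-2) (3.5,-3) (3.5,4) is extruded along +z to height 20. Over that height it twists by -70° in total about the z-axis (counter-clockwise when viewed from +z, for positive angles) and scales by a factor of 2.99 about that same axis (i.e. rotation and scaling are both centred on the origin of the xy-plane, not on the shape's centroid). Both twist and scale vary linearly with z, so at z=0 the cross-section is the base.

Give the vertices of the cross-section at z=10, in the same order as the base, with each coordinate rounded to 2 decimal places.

Cross-section at z=10: (0.41,5.80) (1.80,-6.13) (2.29,-8.91) (10.30,2.53)

t = z/height = 10/20 = 0.5
s = 1 + (scale-1)·z/height = 1 + (2.99-1)·10/20 = 1.995000
θ = twist·z/height = -70°·10/20 = -35.0000° = -0.610865 rad
cos θ = 0.819152, sin θ = -0.573576 (intermediates below are computed at full precision and shown rounded to 5 d.p.)
v1: (-1.5,2.5) → rotate → (0.20521,2.90824) → ×s → (0.40940,5.80195) → (0.41,5.80)
v2: (2.5,-2) → rotate → (0.90073,-3.07225) → ×s → (1.79695,-6.12913) → (1.80,-6.13)
v3: (3.5,-3) → rotate → (1.14630,-4.46497) → ×s → (2.28687,-8.90762) → (2.29,-8.91)
v4: (3.5,4) → rotate → (5.16134,1.26909) → ×s → (10.29687,2.53184) → (10.30,2.53)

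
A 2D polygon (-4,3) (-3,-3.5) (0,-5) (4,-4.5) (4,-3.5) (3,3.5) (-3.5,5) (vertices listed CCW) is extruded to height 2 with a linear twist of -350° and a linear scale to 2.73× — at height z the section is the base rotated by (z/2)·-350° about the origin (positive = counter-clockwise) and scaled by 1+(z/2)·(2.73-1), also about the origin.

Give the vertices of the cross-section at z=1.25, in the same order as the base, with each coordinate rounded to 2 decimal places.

Cross-section at z=1.25: (2.58,-10.08) (9.43,1.77) (6.51,8.12) (-0.63,12.51) (-1.93,10.89) (-9.43,-1.77) (-0.83,-12.68)

t = z/height = 1.25/2 = 0.625
s = 1 + (scale-1)·z/height = 1 + (2.73-1)·1.25/2 = 2.081250
θ = twist·z/height = -350°·1.25/2 = -218.7500° = -3.817908 rad
cos θ = -0.779884, sin θ = 0.625923 (intermediates below are computed at full precision and shown rounded to 5 d.p.)
v1: (-4,3) → rotate → (1.24177,-4.84335) → ×s → (2.58443,-10.08022) → (2.58,-10.08)
v2: (-3,-3.5) → rotate → (4.53039,0.85183) → ×s → (9.42887,1.77286) → (9.43,1.77)
v3: (0,-5) → rotate → (3.12962,3.89942) → ×s → (6.51352,8.11567) → (6.51,8.12)
v4: (4,-4.5) → rotate → (-0.30288,6.01317) → ×s → (-0.63037,12.51492) → (-0.63,12.51)
v5: (4,-3.5) → rotate → (-0.92881,5.23329) → ×s → (-1.93308,10.89178) → (-1.93,10.89)
v6: (3,3.5) → rotate → (-4.53039,-0.85183) → ×s → (-9.42887,-1.77286) → (-9.43,-1.77)
v7: (-3.5,5) → rotate → (-0.40002,-6.09015) → ×s → (-0.83255,-12.67513) → (-0.83,-12.68)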